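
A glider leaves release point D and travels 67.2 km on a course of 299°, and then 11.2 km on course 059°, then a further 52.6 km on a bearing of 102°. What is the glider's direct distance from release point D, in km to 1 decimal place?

Leg 1 (299°, 67.2 km): east 67.2 sin 299° = -58.77, north 67.2 cos 299° = 32.58
Leg 2 (059°, 11.2 km): east 11.2 sin 59° = 9.60, north 11.2 cos 59° = 5.77
Leg 3 (102°, 52.6 km): east 52.6 sin 102° = 51.45, north 52.6 cos 102° = -10.94
Net: 2.28 east, 27.41 north. Distance = √((2.28)² + (27.41)²) = 27.506 km.

27.5 km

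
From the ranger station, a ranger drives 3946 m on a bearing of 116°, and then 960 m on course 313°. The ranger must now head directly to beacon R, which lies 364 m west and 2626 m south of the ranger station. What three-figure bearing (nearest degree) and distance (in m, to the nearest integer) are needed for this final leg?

244°, 3564 m

Leg 1 (116°, 3946 m): east 3946 sin 116° = 3546.64, north 3946 cos 116° = -1729.81
Leg 2 (313°, 960 m): east 960 sin 313° = -702.10, north 960 cos 313° = 654.72
Current position: (2844.54, -1075.09). Target: (-364, -2626). Remaining: Δeast = -3208.54, Δnorth = -1550.91.
Bearing = atan2(-3208.54, -1550.91) mod 360° = 244.20°; distance = √((-3208.54)² + (-1550.91)²) = 3563.713 m.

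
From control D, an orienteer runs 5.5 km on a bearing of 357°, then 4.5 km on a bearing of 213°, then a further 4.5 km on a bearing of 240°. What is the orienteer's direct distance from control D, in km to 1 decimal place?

6.7 km

Leg 1 (357°, 5.5 km): east 5.5 sin 357° = -0.29, north 5.5 cos 357° = 5.49
Leg 2 (213°, 4.5 km): east 4.5 sin 213° = -2.45, north 4.5 cos 213° = -3.77
Leg 3 (240°, 4.5 km): east 4.5 sin 240° = -3.90, north 4.5 cos 240° = -2.25
Net: -6.64 east, -0.53 north. Distance = √((-6.64)² + (-0.53)²) = 6.657 km.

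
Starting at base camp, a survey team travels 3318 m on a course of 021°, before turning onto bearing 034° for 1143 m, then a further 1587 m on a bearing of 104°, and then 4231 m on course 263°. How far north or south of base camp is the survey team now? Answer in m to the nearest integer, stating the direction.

3146 m north

Leg 1 (021°, 3318 m): east 3318 sin 21° = 1189.06, north 3318 cos 21° = 3097.62
Leg 2 (034°, 1143 m): east 1143 sin 34° = 639.16, north 1143 cos 34° = 947.59
Leg 3 (104°, 1587 m): east 1587 sin 104° = 1539.86, north 1587 cos 104° = -383.93
Leg 4 (263°, 4231 m): east 4231 sin 263° = -4199.46, north 4231 cos 263° = -515.63
Net north component: 3145.65 m.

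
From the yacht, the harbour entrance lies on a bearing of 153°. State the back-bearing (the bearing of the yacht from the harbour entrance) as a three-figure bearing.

333°

Back-bearing = 153° + 180° = 333°.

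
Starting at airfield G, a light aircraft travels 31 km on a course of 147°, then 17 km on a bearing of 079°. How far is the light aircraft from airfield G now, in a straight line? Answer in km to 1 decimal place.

Leg 1 (147°, 31 km): east 31 sin 147° = 16.88, north 31 cos 147° = -26.00
Leg 2 (079°, 17 km): east 17 sin 79° = 16.69, north 17 cos 79° = 3.24
Net: 33.57 east, -22.76 north. Distance = √((33.57)² + (-22.76)²) = 40.557 km.

40.6 km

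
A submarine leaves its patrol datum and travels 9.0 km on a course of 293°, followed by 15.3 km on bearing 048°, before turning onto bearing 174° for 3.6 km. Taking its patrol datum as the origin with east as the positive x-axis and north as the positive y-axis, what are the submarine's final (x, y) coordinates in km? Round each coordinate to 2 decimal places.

(3.46, 10.17)

Leg 1 (293°, 9.0 km): east 9.0 sin 293° = -8.28, north 9.0 cos 293° = 3.52
Leg 2 (048°, 15.3 km): east 15.3 sin 48° = 11.37, north 15.3 cos 48° = 10.24
Leg 3 (174°, 3.6 km): east 3.6 sin 174° = 0.38, north 3.6 cos 174° = -3.58
Summing: 3.46 km east, 10.17 km north → (3.46, 10.17).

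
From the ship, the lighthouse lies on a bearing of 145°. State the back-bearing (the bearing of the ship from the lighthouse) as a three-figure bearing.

325°

Back-bearing = 145° + 180° = 325°.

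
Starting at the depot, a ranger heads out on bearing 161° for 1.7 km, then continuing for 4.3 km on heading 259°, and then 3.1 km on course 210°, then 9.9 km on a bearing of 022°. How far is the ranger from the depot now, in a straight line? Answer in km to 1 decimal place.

Leg 1 (161°, 1.7 km): east 1.7 sin 161° = 0.55, north 1.7 cos 161° = -1.61
Leg 2 (259°, 4.3 km): east 4.3 sin 259° = -4.22, north 4.3 cos 259° = -0.82
Leg 3 (210°, 3.1 km): east 3.1 sin 210° = -1.55, north 3.1 cos 210° = -2.68
Leg 4 (022°, 9.9 km): east 9.9 sin 22° = 3.71, north 9.9 cos 22° = 9.18
Net: -1.51 east, 4.07 north. Distance = √((-1.51)² + (4.07)²) = 4.338 km.

4.3 km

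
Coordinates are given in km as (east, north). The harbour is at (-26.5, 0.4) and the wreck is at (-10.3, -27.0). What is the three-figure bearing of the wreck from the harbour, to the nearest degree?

149°

Δeast = -10.3 − -26.5 = 16.20; Δnorth = -27.0 − 0.4 = -27.40.
Bearing = atan2(Δeast, Δnorth) mod 360° = 149.41° ≈ 149°.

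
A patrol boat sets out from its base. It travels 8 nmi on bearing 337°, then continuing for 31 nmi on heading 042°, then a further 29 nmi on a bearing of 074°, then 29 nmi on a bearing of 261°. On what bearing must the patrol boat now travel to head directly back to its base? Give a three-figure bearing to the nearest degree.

206°

Leg 1 (337°, 8 nmi): east 8 sin 337° = -3.13, north 8 cos 337° = 7.36
Leg 2 (042°, 31 nmi): east 31 sin 42° = 20.74, north 31 cos 42° = 23.04
Leg 3 (074°, 29 nmi): east 29 sin 74° = 27.88, north 29 cos 74° = 7.99
Leg 4 (261°, 29 nmi): east 29 sin 261° = -28.64, north 29 cos 261° = -4.54
Net displacement: 16.85 east, 33.86 north. Direction back to start is (-16.85, -33.86): bearing = atan2(-16.85, -33.86) mod 360° = 206.46° ≈ 206°.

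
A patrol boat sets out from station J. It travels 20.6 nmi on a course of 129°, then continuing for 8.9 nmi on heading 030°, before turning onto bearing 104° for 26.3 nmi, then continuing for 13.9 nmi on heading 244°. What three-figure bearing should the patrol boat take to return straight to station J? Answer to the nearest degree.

Leg 1 (129°, 20.6 nmi): east 20.6 sin 129° = 16.01, north 20.6 cos 129° = -12.96
Leg 2 (030°, 8.9 nmi): east 8.9 sin 30° = 4.45, north 8.9 cos 30° = 7.71
Leg 3 (104°, 26.3 nmi): east 26.3 sin 104° = 25.52, north 26.3 cos 104° = -6.36
Leg 4 (244°, 13.9 nmi): east 13.9 sin 244° = -12.49, north 13.9 cos 244° = -6.09
Net displacement: 33.48 east, -17.71 north. Direction back to start is (-33.48, 17.71): bearing = atan2(-33.48, 17.71) mod 360° = 297.88° ≈ 298°.

298°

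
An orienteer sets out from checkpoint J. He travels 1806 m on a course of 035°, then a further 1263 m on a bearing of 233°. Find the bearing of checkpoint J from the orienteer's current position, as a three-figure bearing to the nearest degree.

182°

Leg 1 (035°, 1806 m): east 1806 sin 35° = 1035.88, north 1806 cos 35° = 1479.39
Leg 2 (233°, 1263 m): east 1263 sin 233° = -1008.68, north 1263 cos 233° = -760.09
Net displacement: 27.20 east, 719.30 north. Direction back to start is (-27.20, -719.30): bearing = atan2(-27.20, -719.30) mod 360° = 182.17° ≈ 182°.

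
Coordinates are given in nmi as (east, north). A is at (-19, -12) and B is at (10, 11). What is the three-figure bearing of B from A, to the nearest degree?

052°

Δeast = 10 − -19 = 29.00; Δnorth = 11 − -12 = 23.00.
Bearing = atan2(Δeast, Δnorth) mod 360° = 51.58° ≈ 052°.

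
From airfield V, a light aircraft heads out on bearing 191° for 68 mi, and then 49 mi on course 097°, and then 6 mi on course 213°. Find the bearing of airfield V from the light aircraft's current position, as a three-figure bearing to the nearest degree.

Leg 1 (191°, 68 mi): east 68 sin 191° = -12.98, north 68 cos 191° = -66.75
Leg 2 (097°, 49 mi): east 49 sin 97° = 48.63, north 49 cos 97° = -5.97
Leg 3 (213°, 6 mi): east 6 sin 213° = -3.27, north 6 cos 213° = -5.03
Net displacement: 32.39 east, -77.75 north. Direction back to start is (-32.39, 77.75): bearing = atan2(-32.39, 77.75) mod 360° = 337.38° ≈ 337°.

337°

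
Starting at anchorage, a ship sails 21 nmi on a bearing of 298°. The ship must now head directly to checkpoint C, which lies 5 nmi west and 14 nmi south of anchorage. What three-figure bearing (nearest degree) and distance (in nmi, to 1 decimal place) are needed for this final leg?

150°, 27.4 nmi

Leg 1 (298°, 21 nmi): east 21 sin 298° = -18.54, north 21 cos 298° = 9.86
Current position: (-18.54, 9.86). Target: (-5, -14). Remaining: Δeast = 13.54, Δnorth = -23.86.
Bearing = atan2(13.54, -23.86) mod 360° = 150.42°; distance = √((13.54)² + (-23.86)²) = 27.434 nmi.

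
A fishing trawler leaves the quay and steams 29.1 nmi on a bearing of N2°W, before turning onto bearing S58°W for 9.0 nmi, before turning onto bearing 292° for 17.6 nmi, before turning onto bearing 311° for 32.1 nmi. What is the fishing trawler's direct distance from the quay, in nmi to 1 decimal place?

71.6 nmi

Leg 1 (N2°W, 29.1 nmi): east 29.1 sin 358° = -1.02, north 29.1 cos 358° = 29.08
Leg 2 (S58°W, 9.0 nmi): east 9.0 sin 238° = -7.63, north 9.0 cos 238° = -4.77
Leg 3 (292°, 17.6 nmi): east 17.6 sin 292° = -16.32, north 17.6 cos 292° = 6.59
Leg 4 (311°, 32.1 nmi): east 32.1 sin 311° = -24.23, north 32.1 cos 311° = 21.06
Net: -49.19 east, 51.97 north. Distance = √((-49.19)² + (51.97)²) = 71.557 nmi.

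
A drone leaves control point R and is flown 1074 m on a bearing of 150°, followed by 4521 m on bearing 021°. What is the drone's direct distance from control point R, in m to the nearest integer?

Leg 1 (150°, 1074 m): east 1074 sin 150° = 537.00, north 1074 cos 150° = -930.11
Leg 2 (021°, 4521 m): east 4521 sin 21° = 1620.18, north 4521 cos 21° = 4220.72
Net: 2157.18 east, 3290.61 north. Distance = √((2157.18)² + (3290.61)²) = 3934.656 m.

3935 m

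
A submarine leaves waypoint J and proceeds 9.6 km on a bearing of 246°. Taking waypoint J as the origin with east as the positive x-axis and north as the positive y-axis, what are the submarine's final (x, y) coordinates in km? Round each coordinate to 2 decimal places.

(-8.77, -3.90)

Leg 1 (246°, 9.6 km): east 9.6 sin 246° = -8.77, north 9.6 cos 246° = -3.90
Summing: -8.77 km east, -3.90 km north → (-8.77, -3.90).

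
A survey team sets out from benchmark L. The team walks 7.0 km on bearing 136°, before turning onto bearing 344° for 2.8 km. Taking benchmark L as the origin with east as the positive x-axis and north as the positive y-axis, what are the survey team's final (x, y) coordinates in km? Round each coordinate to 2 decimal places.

Leg 1 (136°, 7.0 km): east 7.0 sin 136° = 4.86, north 7.0 cos 136° = -5.04
Leg 2 (344°, 2.8 km): east 2.8 sin 344° = -0.77, north 2.8 cos 344° = 2.69
Summing: 4.09 km east, -2.34 km north → (4.09, -2.34).

(4.09, -2.34)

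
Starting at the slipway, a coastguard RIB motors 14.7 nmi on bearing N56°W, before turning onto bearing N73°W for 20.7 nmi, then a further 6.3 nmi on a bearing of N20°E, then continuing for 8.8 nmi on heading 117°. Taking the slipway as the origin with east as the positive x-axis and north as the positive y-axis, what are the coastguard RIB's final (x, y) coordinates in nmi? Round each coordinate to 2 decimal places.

(-21.99, 16.20)

Leg 1 (N56°W, 14.7 nmi): east 14.7 sin 304° = -12.19, north 14.7 cos 304° = 8.22
Leg 2 (N73°W, 20.7 nmi): east 20.7 sin 287° = -19.80, north 20.7 cos 287° = 6.05
Leg 3 (N20°E, 6.3 nmi): east 6.3 sin 20° = 2.15, north 6.3 cos 20° = 5.92
Leg 4 (117°, 8.8 nmi): east 8.8 sin 117° = 7.84, north 8.8 cos 117° = -4.00
Summing: -21.99 nmi east, 16.20 nmi north → (-21.99, 16.20).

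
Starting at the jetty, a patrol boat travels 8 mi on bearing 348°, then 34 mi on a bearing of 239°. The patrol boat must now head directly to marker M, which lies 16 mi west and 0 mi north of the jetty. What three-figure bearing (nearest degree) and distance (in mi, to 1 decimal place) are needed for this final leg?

057°, 17.7 mi

Leg 1 (348°, 8 mi): east 8 sin 348° = -1.66, north 8 cos 348° = 7.83
Leg 2 (239°, 34 mi): east 34 sin 239° = -29.14, north 34 cos 239° = -17.51
Current position: (-30.81, -9.69). Target: (-16, 0). Remaining: Δeast = 14.81, Δnorth = 9.69.
Bearing = atan2(14.81, 9.69) mod 360° = 56.81°; distance = √((14.81)² + (9.69)²) = 17.694 mi.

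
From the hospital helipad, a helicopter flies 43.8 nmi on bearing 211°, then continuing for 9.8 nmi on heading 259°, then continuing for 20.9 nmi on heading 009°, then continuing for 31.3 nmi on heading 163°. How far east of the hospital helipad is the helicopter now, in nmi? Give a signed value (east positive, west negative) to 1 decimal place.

Leg 1 (211°, 43.8 nmi): east 43.8 sin 211° = -22.56, north 43.8 cos 211° = -37.54
Leg 2 (259°, 9.8 nmi): east 9.8 sin 259° = -9.62, north 9.8 cos 259° = -1.87
Leg 3 (009°, 20.9 nmi): east 20.9 sin 9° = 3.27, north 20.9 cos 9° = 20.64
Leg 4 (163°, 31.3 nmi): east 31.3 sin 163° = 9.15, north 31.3 cos 163° = -29.93
Net east component: -19.76 nmi.

-19.8 nmi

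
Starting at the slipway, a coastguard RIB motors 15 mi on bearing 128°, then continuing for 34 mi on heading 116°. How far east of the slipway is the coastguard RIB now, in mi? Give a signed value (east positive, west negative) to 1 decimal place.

42.4 mi

Leg 1 (128°, 15 mi): east 15 sin 128° = 11.82, north 15 cos 128° = -9.23
Leg 2 (116°, 34 mi): east 34 sin 116° = 30.56, north 34 cos 116° = -14.90
Net east component: 42.38 mi.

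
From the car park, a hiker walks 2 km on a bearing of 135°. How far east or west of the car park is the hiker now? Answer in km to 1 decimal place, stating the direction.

Leg 1 (135°, 2 km): east 2 sin 135° = 1.41, north 2 cos 135° = -1.41
Net east component: 1.41 km.

1.4 km east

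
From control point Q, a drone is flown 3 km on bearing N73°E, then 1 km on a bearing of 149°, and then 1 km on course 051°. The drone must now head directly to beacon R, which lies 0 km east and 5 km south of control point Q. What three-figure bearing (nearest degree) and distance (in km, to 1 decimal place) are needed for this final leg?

Leg 1 (N73°E, 3 km): east 3 sin 73° = 2.87, north 3 cos 73° = 0.88
Leg 2 (149°, 1 km): east 1 sin 149° = 0.52, north 1 cos 149° = -0.86
Leg 3 (051°, 1 km): east 1 sin 51° = 0.78, north 1 cos 51° = 0.63
Current position: (4.16, 0.65). Target: (0, -5). Remaining: Δeast = -4.16, Δnorth = -5.65.
Bearing = atan2(-4.16, -5.65) mod 360° = 216.37°; distance = √((-4.16)² + (-5.65)²) = 7.016 km.

216°, 7.0 km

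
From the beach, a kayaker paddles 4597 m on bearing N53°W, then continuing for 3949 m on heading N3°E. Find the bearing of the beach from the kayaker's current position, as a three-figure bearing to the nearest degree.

Leg 1 (N53°W, 4597 m): east 4597 sin 307° = -3671.33, north 4597 cos 307° = 2766.54
Leg 2 (N3°E, 3949 m): east 3949 sin 3° = 206.67, north 3949 cos 3° = 3943.59
Net displacement: -3464.65 east, 6710.13 north. Direction back to start is (3464.65, -6710.13): bearing = atan2(3464.65, -6710.13) mod 360° = 152.69° ≈ 153°.

153°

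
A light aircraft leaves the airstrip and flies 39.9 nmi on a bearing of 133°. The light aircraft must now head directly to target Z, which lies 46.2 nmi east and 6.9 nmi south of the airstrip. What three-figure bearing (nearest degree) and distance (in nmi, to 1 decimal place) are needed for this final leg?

040°, 26.5 nmi

Leg 1 (133°, 39.9 nmi): east 39.9 sin 133° = 29.18, north 39.9 cos 133° = -27.21
Current position: (29.18, -27.21). Target: (46.2, -6.9). Remaining: Δeast = 17.02, Δnorth = 20.31.
Bearing = atan2(17.02, 20.31) mod 360° = 39.96°; distance = √((17.02)² + (20.31)²) = 26.499 nmi.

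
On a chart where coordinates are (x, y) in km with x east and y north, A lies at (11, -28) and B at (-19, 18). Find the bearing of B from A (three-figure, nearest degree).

327°

Δeast = -19 − 11 = -30.00; Δnorth = 18 − -28 = 46.00.
Bearing = atan2(Δeast, Δnorth) mod 360° = 326.89° ≈ 327°.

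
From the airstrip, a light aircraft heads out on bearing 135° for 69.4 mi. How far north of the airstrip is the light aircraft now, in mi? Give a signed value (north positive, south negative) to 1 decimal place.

-49.1 mi

Leg 1 (135°, 69.4 mi): east 69.4 sin 135° = 49.07, north 69.4 cos 135° = -49.07
Net north component: -49.07 mi.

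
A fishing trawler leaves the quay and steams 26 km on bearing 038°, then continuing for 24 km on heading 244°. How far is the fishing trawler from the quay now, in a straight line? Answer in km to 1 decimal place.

11.4 km

Leg 1 (038°, 26 km): east 26 sin 38° = 16.01, north 26 cos 38° = 20.49
Leg 2 (244°, 24 km): east 24 sin 244° = -21.57, north 24 cos 244° = -10.52
Net: -5.56 east, 9.97 north. Distance = √((-5.56)² + (9.97)²) = 11.415 km.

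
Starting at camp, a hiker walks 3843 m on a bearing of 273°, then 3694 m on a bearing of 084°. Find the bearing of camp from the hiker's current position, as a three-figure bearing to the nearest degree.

164°

Leg 1 (273°, 3843 m): east 3843 sin 273° = -3837.73, north 3843 cos 273° = 201.13
Leg 2 (084°, 3694 m): east 3694 sin 84° = 3673.76, north 3694 cos 84° = 386.13
Net displacement: -163.97 east, 587.26 north. Direction back to start is (163.97, -587.26): bearing = atan2(163.97, -587.26) mod 360° = 164.40° ≈ 164°.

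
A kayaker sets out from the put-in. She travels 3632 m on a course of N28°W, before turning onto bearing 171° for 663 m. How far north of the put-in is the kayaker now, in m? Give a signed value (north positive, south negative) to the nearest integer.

Leg 1 (N28°W, 3632 m): east 3632 sin 332° = -1705.12, north 3632 cos 332° = 3206.87
Leg 2 (171°, 663 m): east 663 sin 171° = 103.72, north 663 cos 171° = -654.84
Net north component: 2552.03 m.

2552 m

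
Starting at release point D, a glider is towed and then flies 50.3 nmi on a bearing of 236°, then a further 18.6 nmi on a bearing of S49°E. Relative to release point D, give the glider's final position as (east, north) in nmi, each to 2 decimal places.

(-27.66, -40.33)

Leg 1 (236°, 50.3 nmi): east 50.3 sin 236° = -41.70, north 50.3 cos 236° = -28.13
Leg 2 (S49°E, 18.6 nmi): east 18.6 sin 131° = 14.04, north 18.6 cos 131° = -12.20
Summing: -27.66 nmi east, -40.33 nmi north → (-27.66, -40.33).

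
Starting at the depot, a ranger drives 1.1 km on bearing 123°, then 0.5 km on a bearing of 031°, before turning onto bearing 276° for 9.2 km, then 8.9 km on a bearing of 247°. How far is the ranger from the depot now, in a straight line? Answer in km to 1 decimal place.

Leg 1 (123°, 1.1 km): east 1.1 sin 123° = 0.92, north 1.1 cos 123° = -0.60
Leg 2 (031°, 0.5 km): east 0.5 sin 31° = 0.26, north 0.5 cos 31° = 0.43
Leg 3 (276°, 9.2 km): east 9.2 sin 276° = -9.15, north 9.2 cos 276° = 0.96
Leg 4 (247°, 8.9 km): east 8.9 sin 247° = -8.19, north 8.9 cos 247° = -3.48
Net: -16.16 east, -2.69 north. Distance = √((-16.16)² + (-2.69)²) = 16.384 km.

16.4 km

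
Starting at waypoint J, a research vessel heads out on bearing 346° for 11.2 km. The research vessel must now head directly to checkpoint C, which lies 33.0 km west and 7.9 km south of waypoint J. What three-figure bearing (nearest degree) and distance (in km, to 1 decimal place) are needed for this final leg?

238°, 35.6 km

Leg 1 (346°, 11.2 km): east 11.2 sin 346° = -2.71, north 11.2 cos 346° = 10.87
Current position: (-2.71, 10.87). Target: (-33.0, -7.9). Remaining: Δeast = -30.29, Δnorth = -18.77.
Bearing = atan2(-30.29, -18.77) mod 360° = 238.22°; distance = √((-30.29)² + (-18.77)²) = 35.633 km.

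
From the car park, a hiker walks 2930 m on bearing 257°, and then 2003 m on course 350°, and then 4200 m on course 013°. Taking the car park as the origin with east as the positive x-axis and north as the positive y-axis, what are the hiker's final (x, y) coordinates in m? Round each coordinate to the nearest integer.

Leg 1 (257°, 2930 m): east 2930 sin 257° = -2854.90, north 2930 cos 257° = -659.11
Leg 2 (350°, 2003 m): east 2003 sin 350° = -347.82, north 2003 cos 350° = 1972.57
Leg 3 (013°, 4200 m): east 4200 sin 13° = 944.79, north 4200 cos 13° = 4092.35
Summing: -2257.93 m east, 5405.82 m north → (-2258, 5406).

(-2258, 5406)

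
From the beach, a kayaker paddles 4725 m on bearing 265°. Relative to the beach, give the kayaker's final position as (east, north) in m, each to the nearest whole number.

Leg 1 (265°, 4725 m): east 4725 sin 265° = -4707.02, north 4725 cos 265° = -411.81
Summing: -4707.02 m east, -411.81 m north → (-4707, -412).

(-4707, -412)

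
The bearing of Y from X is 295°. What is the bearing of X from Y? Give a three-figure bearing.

Back-bearing = 295° − 180° = 115°.

115°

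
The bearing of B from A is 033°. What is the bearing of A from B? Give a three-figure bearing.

Back-bearing = 033° + 180° = 213°.

213°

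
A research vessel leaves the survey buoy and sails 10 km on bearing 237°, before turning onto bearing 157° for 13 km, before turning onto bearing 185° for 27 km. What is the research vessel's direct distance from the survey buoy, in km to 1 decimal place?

Leg 1 (237°, 10 km): east 10 sin 237° = -8.39, north 10 cos 237° = -5.45
Leg 2 (157°, 13 km): east 13 sin 157° = 5.08, north 13 cos 157° = -11.97
Leg 3 (185°, 27 km): east 27 sin 185° = -2.35, north 27 cos 185° = -26.90
Net: -5.66 east, -44.31 north. Distance = √((-5.66)² + (-44.31)²) = 44.670 km.

44.7 km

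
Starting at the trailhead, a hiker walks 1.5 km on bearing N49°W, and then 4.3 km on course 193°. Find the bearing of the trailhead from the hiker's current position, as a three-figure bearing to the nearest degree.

033°

Leg 1 (N49°W, 1.5 km): east 1.5 sin 311° = -1.13, north 1.5 cos 311° = 0.98
Leg 2 (193°, 4.3 km): east 4.3 sin 193° = -0.97, north 4.3 cos 193° = -4.19
Net displacement: -2.10 east, -3.21 north. Direction back to start is (2.10, 3.21): bearing = atan2(2.10, 3.21) mod 360° = 33.22° ≈ 033°.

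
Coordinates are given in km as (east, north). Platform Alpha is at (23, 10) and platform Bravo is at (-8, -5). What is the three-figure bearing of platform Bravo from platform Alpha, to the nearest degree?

244°

Δeast = -8 − 23 = -31.00; Δnorth = -5 − 10 = -15.00.
Bearing = atan2(Δeast, Δnorth) mod 360° = 244.18° ≈ 244°.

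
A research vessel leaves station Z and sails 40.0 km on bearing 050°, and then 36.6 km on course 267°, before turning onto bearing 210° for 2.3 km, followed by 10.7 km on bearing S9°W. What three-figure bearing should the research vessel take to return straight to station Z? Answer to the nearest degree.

142°

Leg 1 (050°, 40.0 km): east 40.0 sin 50° = 30.64, north 40.0 cos 50° = 25.71
Leg 2 (267°, 36.6 km): east 36.6 sin 267° = -36.55, north 36.6 cos 267° = -1.92
Leg 3 (210°, 2.3 km): east 2.3 sin 210° = -1.15, north 2.3 cos 210° = -1.99
Leg 4 (S9°W, 10.7 km): east 10.7 sin 189° = -1.67, north 10.7 cos 189° = -10.57
Net displacement: -8.73 east, 11.24 north. Direction back to start is (8.73, -11.24): bearing = atan2(8.73, -11.24) mod 360° = 142.15° ≈ 142°.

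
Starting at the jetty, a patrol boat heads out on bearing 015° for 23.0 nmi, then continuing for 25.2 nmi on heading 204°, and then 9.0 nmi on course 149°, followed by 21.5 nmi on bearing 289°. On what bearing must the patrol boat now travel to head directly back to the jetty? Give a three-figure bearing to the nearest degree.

Leg 1 (015°, 23.0 nmi): east 23.0 sin 15° = 5.95, north 23.0 cos 15° = 22.22
Leg 2 (204°, 25.2 nmi): east 25.2 sin 204° = -10.25, north 25.2 cos 204° = -23.02
Leg 3 (149°, 9.0 nmi): east 9.0 sin 149° = 4.64, north 9.0 cos 149° = -7.71
Leg 4 (289°, 21.5 nmi): east 21.5 sin 289° = -20.33, north 21.5 cos 289° = 7.00
Net displacement: -19.99 east, -1.52 north. Direction back to start is (19.99, 1.52): bearing = atan2(19.99, 1.52) mod 360° = 85.65° ≈ 086°.

086°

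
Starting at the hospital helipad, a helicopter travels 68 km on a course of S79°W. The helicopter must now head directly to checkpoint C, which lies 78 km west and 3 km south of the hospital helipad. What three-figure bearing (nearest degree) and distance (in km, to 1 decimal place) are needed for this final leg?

Leg 1 (S79°W, 68 km): east 68 sin 259° = -66.75, north 68 cos 259° = -12.98
Current position: (-66.75, -12.98). Target: (-78, -3). Remaining: Δeast = -11.25, Δnorth = 9.98.
Bearing = atan2(-11.25, 9.98) mod 360° = 311.56°; distance = √((-11.25)² + (9.98)²) = 15.035 km.

312°, 15.0 km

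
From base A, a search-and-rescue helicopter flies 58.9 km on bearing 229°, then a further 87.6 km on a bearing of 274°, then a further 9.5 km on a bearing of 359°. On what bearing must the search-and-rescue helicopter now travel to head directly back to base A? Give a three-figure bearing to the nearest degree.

080°

Leg 1 (229°, 58.9 km): east 58.9 sin 229° = -44.45, north 58.9 cos 229° = -38.64
Leg 2 (274°, 87.6 km): east 87.6 sin 274° = -87.39, north 87.6 cos 274° = 6.11
Leg 3 (359°, 9.5 km): east 9.5 sin 359° = -0.17, north 9.5 cos 359° = 9.50
Net displacement: -132.00 east, -23.03 north. Direction back to start is (132.00, 23.03): bearing = atan2(132.00, 23.03) mod 360° = 80.10° ≈ 080°.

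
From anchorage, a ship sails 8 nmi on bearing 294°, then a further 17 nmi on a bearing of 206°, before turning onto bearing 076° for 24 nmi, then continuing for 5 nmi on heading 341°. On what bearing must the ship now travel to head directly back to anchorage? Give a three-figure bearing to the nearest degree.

282°

Leg 1 (294°, 8 nmi): east 8 sin 294° = -7.31, north 8 cos 294° = 3.25
Leg 2 (206°, 17 nmi): east 17 sin 206° = -7.45, north 17 cos 206° = -15.28
Leg 3 (076°, 24 nmi): east 24 sin 76° = 23.29, north 24 cos 76° = 5.81
Leg 4 (341°, 5 nmi): east 5 sin 341° = -1.63, north 5 cos 341° = 4.73
Net displacement: 6.90 east, -1.49 north. Direction back to start is (-6.90, 1.49): bearing = atan2(-6.90, 1.49) mod 360° = 282.20° ≈ 282°.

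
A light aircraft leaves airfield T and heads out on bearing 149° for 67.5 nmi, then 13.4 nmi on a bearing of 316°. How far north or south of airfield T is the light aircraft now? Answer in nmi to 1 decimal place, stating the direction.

Leg 1 (149°, 67.5 nmi): east 67.5 sin 149° = 34.77, north 67.5 cos 149° = -57.86
Leg 2 (316°, 13.4 nmi): east 13.4 sin 316° = -9.31, north 13.4 cos 316° = 9.64
Net north component: -48.22 nmi.

48.2 nmi south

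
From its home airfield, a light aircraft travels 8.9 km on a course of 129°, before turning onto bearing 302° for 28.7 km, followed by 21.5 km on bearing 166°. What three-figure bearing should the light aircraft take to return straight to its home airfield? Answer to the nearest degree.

047°

Leg 1 (129°, 8.9 km): east 8.9 sin 129° = 6.92, north 8.9 cos 129° = -5.60
Leg 2 (302°, 28.7 km): east 28.7 sin 302° = -24.34, north 28.7 cos 302° = 15.21
Leg 3 (166°, 21.5 km): east 21.5 sin 166° = 5.20, north 21.5 cos 166° = -20.86
Net displacement: -12.22 east, -11.25 north. Direction back to start is (12.22, 11.25): bearing = atan2(12.22, 11.25) mod 360° = 47.36° ≈ 047°.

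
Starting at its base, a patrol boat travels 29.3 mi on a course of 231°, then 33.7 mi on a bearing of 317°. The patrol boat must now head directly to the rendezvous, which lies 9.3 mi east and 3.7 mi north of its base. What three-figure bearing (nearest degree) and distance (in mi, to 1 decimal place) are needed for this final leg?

Leg 1 (231°, 29.3 mi): east 29.3 sin 231° = -22.77, north 29.3 cos 231° = -18.44
Leg 2 (317°, 33.7 mi): east 33.7 sin 317° = -22.98, north 33.7 cos 317° = 24.65
Current position: (-45.75, 6.21). Target: (9.3, 3.7). Remaining: Δeast = 55.05, Δnorth = -2.51.
Bearing = atan2(55.05, -2.51) mod 360° = 92.61°; distance = √((55.05)² + (-2.51)²) = 55.111 mi.

093°, 55.1 mi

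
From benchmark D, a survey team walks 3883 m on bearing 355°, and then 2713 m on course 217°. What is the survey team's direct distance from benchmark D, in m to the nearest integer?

2604 m

Leg 1 (355°, 3883 m): east 3883 sin 355° = -338.43, north 3883 cos 355° = 3868.22
Leg 2 (217°, 2713 m): east 2713 sin 217° = -1632.72, north 2713 cos 217° = -2166.70
Net: -1971.15 east, 1701.53 north. Distance = √((-1971.15)² + (1701.53)²) = 2603.963 m.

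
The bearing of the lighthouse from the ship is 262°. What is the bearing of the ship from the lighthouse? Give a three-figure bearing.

082°

Back-bearing = 262° − 180° = 082°.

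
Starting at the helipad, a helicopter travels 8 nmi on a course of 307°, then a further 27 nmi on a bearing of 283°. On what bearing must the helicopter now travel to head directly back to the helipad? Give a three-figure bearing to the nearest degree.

Leg 1 (307°, 8 nmi): east 8 sin 307° = -6.39, north 8 cos 307° = 4.81
Leg 2 (283°, 27 nmi): east 27 sin 283° = -26.31, north 27 cos 283° = 6.07
Net displacement: -32.70 east, 10.89 north. Direction back to start is (32.70, -10.89): bearing = atan2(32.70, -10.89) mod 360° = 108.42° ≈ 108°.

108°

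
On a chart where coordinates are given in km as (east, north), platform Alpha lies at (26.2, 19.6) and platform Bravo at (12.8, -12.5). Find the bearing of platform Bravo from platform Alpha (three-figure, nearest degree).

Δeast = 12.8 − 26.2 = -13.40; Δnorth = -12.5 − 19.6 = -32.10.
Bearing = atan2(Δeast, Δnorth) mod 360° = 202.66° ≈ 203°.

203°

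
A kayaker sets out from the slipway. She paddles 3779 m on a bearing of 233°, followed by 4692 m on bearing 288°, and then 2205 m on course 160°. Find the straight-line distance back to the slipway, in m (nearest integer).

7323 m

Leg 1 (233°, 3779 m): east 3779 sin 233° = -3018.04, north 3779 cos 233° = -2274.26
Leg 2 (288°, 4692 m): east 4692 sin 288° = -4462.36, north 4692 cos 288° = 1449.91
Leg 3 (160°, 2205 m): east 2205 sin 160° = 754.15, north 2205 cos 160° = -2072.02
Net: -6726.25 east, -2896.37 north. Distance = √((-6726.25)² + (-2896.37)²) = 7323.344 m.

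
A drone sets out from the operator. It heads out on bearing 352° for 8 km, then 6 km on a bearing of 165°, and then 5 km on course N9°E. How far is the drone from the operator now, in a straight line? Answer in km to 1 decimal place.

7.2 km

Leg 1 (352°, 8 km): east 8 sin 352° = -1.11, north 8 cos 352° = 7.92
Leg 2 (165°, 6 km): east 6 sin 165° = 1.55, north 6 cos 165° = -5.80
Leg 3 (N9°E, 5 km): east 5 sin 9° = 0.78, north 5 cos 9° = 4.94
Net: 1.22 east, 7.07 north. Distance = √((1.22)² + (7.07)²) = 7.170 km.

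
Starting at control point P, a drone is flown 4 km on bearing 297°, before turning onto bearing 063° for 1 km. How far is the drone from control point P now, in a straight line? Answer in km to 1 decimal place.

3.5 km

Leg 1 (297°, 4 km): east 4 sin 297° = -3.56, north 4 cos 297° = 1.82
Leg 2 (063°, 1 km): east 1 sin 63° = 0.89, north 1 cos 63° = 0.45
Net: -2.67 east, 2.27 north. Distance = √((-2.67)² + (2.27)²) = 3.507 km.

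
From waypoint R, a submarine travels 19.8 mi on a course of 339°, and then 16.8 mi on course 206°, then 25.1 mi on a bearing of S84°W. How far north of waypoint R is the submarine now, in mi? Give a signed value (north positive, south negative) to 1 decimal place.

0.8 mi

Leg 1 (339°, 19.8 mi): east 19.8 sin 339° = -7.10, north 19.8 cos 339° = 18.48
Leg 2 (206°, 16.8 mi): east 16.8 sin 206° = -7.36, north 16.8 cos 206° = -15.10
Leg 3 (S84°W, 25.1 mi): east 25.1 sin 264° = -24.96, north 25.1 cos 264° = -2.62
Net north component: 0.76 mi.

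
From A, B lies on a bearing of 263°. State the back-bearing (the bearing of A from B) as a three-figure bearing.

083°

Back-bearing = 263° − 180° = 083°.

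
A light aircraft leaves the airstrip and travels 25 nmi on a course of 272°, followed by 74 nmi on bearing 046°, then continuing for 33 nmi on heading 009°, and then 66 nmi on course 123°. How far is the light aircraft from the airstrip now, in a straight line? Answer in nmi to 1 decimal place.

101.4 nmi

Leg 1 (272°, 25 nmi): east 25 sin 272° = -24.98, north 25 cos 272° = 0.87
Leg 2 (046°, 74 nmi): east 74 sin 46° = 53.23, north 74 cos 46° = 51.40
Leg 3 (009°, 33 nmi): east 33 sin 9° = 5.16, north 33 cos 9° = 32.59
Leg 4 (123°, 66 nmi): east 66 sin 123° = 55.35, north 66 cos 123° = -35.95
Net: 88.76 east, 48.92 north. Distance = √((88.76)² + (48.92)²) = 101.352 nmi.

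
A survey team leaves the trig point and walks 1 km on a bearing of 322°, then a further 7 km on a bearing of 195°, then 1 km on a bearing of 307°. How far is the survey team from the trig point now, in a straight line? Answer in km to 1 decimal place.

6.3 km

Leg 1 (322°, 1 km): east 1 sin 322° = -0.62, north 1 cos 322° = 0.79
Leg 2 (195°, 7 km): east 7 sin 195° = -1.81, north 7 cos 195° = -6.76
Leg 3 (307°, 1 km): east 1 sin 307° = -0.80, north 1 cos 307° = 0.60
Net: -3.23 east, -5.37 north. Distance = √((-3.23)² + (-5.37)²) = 6.266 km.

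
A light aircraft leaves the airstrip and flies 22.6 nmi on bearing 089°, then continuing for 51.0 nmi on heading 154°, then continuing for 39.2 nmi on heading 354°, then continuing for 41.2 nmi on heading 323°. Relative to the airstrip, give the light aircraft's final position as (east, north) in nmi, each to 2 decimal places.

(16.06, 26.44)

Leg 1 (089°, 22.6 nmi): east 22.6 sin 89° = 22.60, north 22.6 cos 89° = 0.39
Leg 2 (154°, 51.0 nmi): east 51.0 sin 154° = 22.36, north 51.0 cos 154° = -45.84
Leg 3 (354°, 39.2 nmi): east 39.2 sin 354° = -4.10, north 39.2 cos 354° = 38.99
Leg 4 (323°, 41.2 nmi): east 41.2 sin 323° = -24.79, north 41.2 cos 323° = 32.90
Summing: 16.06 nmi east, 26.44 nmi north → (16.06, 26.44).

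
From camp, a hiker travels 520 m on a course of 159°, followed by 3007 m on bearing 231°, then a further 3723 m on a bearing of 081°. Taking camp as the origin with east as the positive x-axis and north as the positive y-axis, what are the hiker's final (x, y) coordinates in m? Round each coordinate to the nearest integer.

Leg 1 (159°, 520 m): east 520 sin 159° = 186.35, north 520 cos 159° = -485.46
Leg 2 (231°, 3007 m): east 3007 sin 231° = -2336.88, north 3007 cos 231° = -1892.37
Leg 3 (081°, 3723 m): east 3723 sin 81° = 3677.16, north 3723 cos 81° = 582.41
Summing: 1526.64 m east, -1795.42 m north → (1527, -1795).

(1527, -1795)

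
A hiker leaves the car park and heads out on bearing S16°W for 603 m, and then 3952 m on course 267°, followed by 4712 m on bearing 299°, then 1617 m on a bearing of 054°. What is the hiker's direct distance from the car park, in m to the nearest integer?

7346 m

Leg 1 (S16°W, 603 m): east 603 sin 196° = -166.21, north 603 cos 196° = -579.64
Leg 2 (267°, 3952 m): east 3952 sin 267° = -3946.58, north 3952 cos 267° = -206.83
Leg 3 (299°, 4712 m): east 4712 sin 299° = -4121.21, north 4712 cos 299° = 2284.42
Leg 4 (054°, 1617 m): east 1617 sin 54° = 1308.18, north 1617 cos 54° = 950.45
Net: -6925.82 east, 2448.40 north. Distance = √((-6925.82)² + (2448.40)²) = 7345.860 m.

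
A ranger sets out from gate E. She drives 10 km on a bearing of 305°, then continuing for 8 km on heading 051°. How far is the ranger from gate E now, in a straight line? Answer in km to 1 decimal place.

10.9 km

Leg 1 (305°, 10 km): east 10 sin 305° = -8.19, north 10 cos 305° = 5.74
Leg 2 (051°, 8 km): east 8 sin 51° = 6.22, north 8 cos 51° = 5.03
Net: -1.97 east, 10.77 north. Distance = √((-1.97)² + (10.77)²) = 10.950 km.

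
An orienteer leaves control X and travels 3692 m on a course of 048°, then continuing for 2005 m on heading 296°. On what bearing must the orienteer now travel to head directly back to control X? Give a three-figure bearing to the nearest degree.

Leg 1 (048°, 3692 m): east 3692 sin 48° = 2743.69, north 3692 cos 48° = 2470.43
Leg 2 (296°, 2005 m): east 2005 sin 296° = -1802.08, north 2005 cos 296° = 878.93
Net displacement: 941.61 east, 3349.36 north. Direction back to start is (-941.61, -3349.36): bearing = atan2(-941.61, -3349.36) mod 360° = 195.70° ≈ 196°.

196°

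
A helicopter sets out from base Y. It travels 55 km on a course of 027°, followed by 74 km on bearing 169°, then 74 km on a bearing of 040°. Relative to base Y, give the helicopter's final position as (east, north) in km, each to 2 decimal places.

(86.66, 33.05)

Leg 1 (027°, 55 km): east 55 sin 27° = 24.97, north 55 cos 27° = 49.01
Leg 2 (169°, 74 km): east 74 sin 169° = 14.12, north 74 cos 169° = -72.64
Leg 3 (040°, 74 km): east 74 sin 40° = 47.57, north 74 cos 40° = 56.69
Summing: 86.66 km east, 33.05 km north → (86.66, 33.05).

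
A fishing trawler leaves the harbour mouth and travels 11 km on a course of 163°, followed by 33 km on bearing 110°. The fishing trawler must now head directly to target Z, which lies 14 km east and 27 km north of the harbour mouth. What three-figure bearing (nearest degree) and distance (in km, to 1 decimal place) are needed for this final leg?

337°, 52.8 km

Leg 1 (163°, 11 km): east 11 sin 163° = 3.22, north 11 cos 163° = -10.52
Leg 2 (110°, 33 km): east 33 sin 110° = 31.01, north 33 cos 110° = -11.29
Current position: (34.23, -21.81). Target: (14, 27). Remaining: Δeast = -20.23, Δnorth = 48.81.
Bearing = atan2(-20.23, 48.81) mod 360° = 337.49°; distance = √((-20.23)² + (48.81)²) = 52.831 km.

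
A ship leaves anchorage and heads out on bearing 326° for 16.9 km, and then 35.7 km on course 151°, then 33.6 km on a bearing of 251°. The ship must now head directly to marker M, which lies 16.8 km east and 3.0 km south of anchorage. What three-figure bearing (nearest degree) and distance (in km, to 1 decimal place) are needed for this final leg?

058°, 47.9 km

Leg 1 (326°, 16.9 km): east 16.9 sin 326° = -9.45, north 16.9 cos 326° = 14.01
Leg 2 (151°, 35.7 km): east 35.7 sin 151° = 17.31, north 35.7 cos 151° = -31.22
Leg 3 (251°, 33.6 km): east 33.6 sin 251° = -31.77, north 33.6 cos 251° = -10.94
Current position: (-23.91, -28.15). Target: (16.8, -3.0). Remaining: Δeast = 40.71, Δnorth = 25.15.
Bearing = atan2(40.71, 25.15) mod 360° = 58.29°; distance = √((40.71)² + (25.15)²) = 47.855 km.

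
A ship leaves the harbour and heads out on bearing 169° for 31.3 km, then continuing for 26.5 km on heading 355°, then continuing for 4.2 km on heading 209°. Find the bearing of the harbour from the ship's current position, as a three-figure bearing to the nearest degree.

349°

Leg 1 (169°, 31.3 km): east 31.3 sin 169° = 5.97, north 31.3 cos 169° = -30.72
Leg 2 (355°, 26.5 km): east 26.5 sin 355° = -2.31, north 26.5 cos 355° = 26.40
Leg 3 (209°, 4.2 km): east 4.2 sin 209° = -2.04, north 4.2 cos 209° = -3.67
Net displacement: 1.63 east, -8.00 north. Direction back to start is (-1.63, 8.00): bearing = atan2(-1.63, 8.00) mod 360° = 348.51° ≈ 349°.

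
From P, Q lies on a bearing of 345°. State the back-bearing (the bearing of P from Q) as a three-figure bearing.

Back-bearing = 345° − 180° = 165°.

165°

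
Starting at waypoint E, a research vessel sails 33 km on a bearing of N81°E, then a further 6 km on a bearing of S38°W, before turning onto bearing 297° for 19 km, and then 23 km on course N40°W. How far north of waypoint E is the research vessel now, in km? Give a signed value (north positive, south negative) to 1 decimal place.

Leg 1 (N81°E, 33 km): east 33 sin 81° = 32.59, north 33 cos 81° = 5.16
Leg 2 (S38°W, 6 km): east 6 sin 218° = -3.69, north 6 cos 218° = -4.73
Leg 3 (297°, 19 km): east 19 sin 297° = -16.93, north 19 cos 297° = 8.63
Leg 4 (N40°W, 23 km): east 23 sin 320° = -14.78, north 23 cos 320° = 17.62
Net north component: 26.68 km.

26.7 km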